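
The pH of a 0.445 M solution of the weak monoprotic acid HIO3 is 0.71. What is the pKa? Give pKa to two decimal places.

pKa = 0.82

[H+] = 10^(-0.71) = 1.95 × 10^-1 M
At equilibrium [HA] = 0.445 − 1.95 × 10^-1 = 2.50 × 10^-1 M
Ka = [H+][A-]/[HA] = (1.95 × 10^-1)² / 2.50 × 10^-1 = 1.52 × 10^-1
pKa = -log(1.52 × 10^-1) = 0.82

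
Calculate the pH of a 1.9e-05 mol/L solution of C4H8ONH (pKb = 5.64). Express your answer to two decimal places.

C4H8ONH + H2O ⇌ C4H8ONH2+ + OH-
Kb = 10^(−5.64) = 2.29 × 10^-6
From the ICE table, Kb = [OH-]²/(1.9e-05 − [OH-]) = 2.29 × 10^-6.
Here C₀/Kb ≈ 8.3, so the small-[OH-] approximation fails. Use the quadratic:
[OH-] = (−Kb + √(Kb² + 4·Kb·C₀))/2 = 5.55 × 10^-6 M
pOH = 5.26, so pH = 14.00 − pOH = 8.74

pH = 8.74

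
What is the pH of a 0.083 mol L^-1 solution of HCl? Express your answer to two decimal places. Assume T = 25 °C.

HCl is a strong acid and dissociates completely, so [H+] = 0.083 M.
pH = -log(0.083) = 1.08

pH = 1.08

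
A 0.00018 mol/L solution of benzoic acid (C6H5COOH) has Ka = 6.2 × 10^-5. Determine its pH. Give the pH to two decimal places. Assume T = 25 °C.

C6H5COOH ⇌ C6H5COO- + H+
Ka = [H+]²/(0.00018 − [H+]) = 6.2 × 10^-5
The 5% rule fails; solving [H+]² + Ka·[H+] − Ka·C₀ = 0 exactly:
[H+] = (−Ka + √(Ka² + 4·Ka·C₀))/2 = 7.91 × 10^-5 M
pH = −log[H+] = −log(7.91 × 10^-5) = 4.10

pH = 4.10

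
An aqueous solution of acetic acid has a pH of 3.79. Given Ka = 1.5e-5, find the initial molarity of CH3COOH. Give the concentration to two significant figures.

[H+] = 10^(-3.79) = 1.62 × 10^-4 M = x
Ka = x²/(C₀ − x) ⇒ C₀ = x + x²/Ka
C₀ = 1.62 × 10^-4 + (1.62 × 10^-4)²/(1.5 × 10^-5) = 1.91 × 10^-3 M

C₀ = 1.9 × 10^-3 M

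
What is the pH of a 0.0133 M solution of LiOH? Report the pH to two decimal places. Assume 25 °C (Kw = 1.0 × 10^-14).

pH = 12.12

LiOH is a strong base; [OH-] = 0.0133 M.
pOH = -log(0.0133) = 1.88
pH = 14.00 - 1.88 = 12.12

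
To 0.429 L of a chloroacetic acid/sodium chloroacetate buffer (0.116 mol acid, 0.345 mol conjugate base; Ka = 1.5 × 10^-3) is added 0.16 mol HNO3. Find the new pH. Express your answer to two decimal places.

pH = 2.65

After neutralization: n(ClCH2COOH) = 0.276 mol, n(ClCH2COO-) = 0.185 mol.
pKa = −log(1.5 × 10^-3) = 2.824
pH = pKa + log([A⁻]/[HA]) = 2.824 + log(0.185/0.276) = 2.824 -0.174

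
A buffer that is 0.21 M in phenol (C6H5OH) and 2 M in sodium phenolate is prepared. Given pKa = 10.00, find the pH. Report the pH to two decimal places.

pH = pKa + log([A⁻]/[HA]) = 10.00 + log(2/0.21)
pH = 10.00 + (+0.979) = 10.98

pH = 10.98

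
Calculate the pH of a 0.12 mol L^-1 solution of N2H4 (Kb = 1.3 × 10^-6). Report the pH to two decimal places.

N2H4 + H2O ⇌ N2H5+ + OH-
From the ICE table, Kb = x²/(0.12 − x) = 1.3 × 10^-6.
Neglecting x in the denominator: x = √(1.3 × 10^-6 × 0.12) = 3.95 × 10^-4 M
(x/C₀ = 0.33% < 5%, so the approximation holds.)
pOH = −log(3.95 × 10^-4) = 3.40; pH = 14.00 − 3.40 = 10.60

pH = 10.60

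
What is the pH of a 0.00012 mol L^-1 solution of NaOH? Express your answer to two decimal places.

pH = 10.08

NaOH is a strong base; [OH-] = 0.00012 M.
pOH = -log(0.00012) = 3.92
pH = 14.00 - 3.92 = 10.08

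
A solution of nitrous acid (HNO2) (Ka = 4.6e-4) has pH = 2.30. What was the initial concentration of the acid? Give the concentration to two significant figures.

[H+] = 10^(-2.30) = 5.01 × 10^-3 M = x
Ka = x²/(C₀ − x) ⇒ C₀ = x + x²/Ka
C₀ = 5.01 × 10^-3 + (5.01 × 10^-3)²/(4.6 × 10^-4) = 5.96 × 10^-2 M

C₀ = 6.0 × 10^-2 M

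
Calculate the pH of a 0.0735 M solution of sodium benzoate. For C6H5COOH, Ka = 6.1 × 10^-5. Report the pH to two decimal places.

C6H5COO- is the conjugate base of the weak acid C6H5COOH.
Kb = Kw/Ka = 1.0×10^-14 / 6.1 × 10^-5 = 1.64 × 10^-10
Let x = [OH-] at equilibrium. Kb = x²/(0.0735 − x).
Assume x ≪ 0.0735: x ≈ √(1.64 × 10^-10 × 0.0735) = 3.47 × 10^-6 M
(x/C₀ = 0.0047% < 5%, so the approximation holds.)
pOH = −log(3.47 × 10^-6) = 5.46; pH = 14.00 − 5.46 = 8.54

pH = 8.54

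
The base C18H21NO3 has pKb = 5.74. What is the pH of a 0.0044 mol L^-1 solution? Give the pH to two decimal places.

C18H21NO3 + H2O ⇌ C18H22NO3+ + OH-
Kb = 10^(−5.74) = 1.82 × 10^-6
Let x = [OH-] at equilibrium. Kb = x²/(0.0044 − x).
Assume x ≪ 0.0044: x ≈ √(1.82 × 10^-6 × 0.0044) = 8.95 × 10^-5 M
pOH = −log(8.95 × 10^-5) = 4.05; pH = 14.00 − 4.05 = 9.95

pH = 9.95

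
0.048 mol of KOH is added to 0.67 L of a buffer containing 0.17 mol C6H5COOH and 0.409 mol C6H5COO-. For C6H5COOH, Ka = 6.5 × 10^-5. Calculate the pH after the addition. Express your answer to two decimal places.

OH- converts C6H5COOH to C6H5COO-: C6H5COOH → 0.122 mol, C6H5COO- → 0.457 mol.
pKa = −log(6.5 × 10^-5) = 4.187
Henderson–Hasselbalch with mole ratio 0.457/0.122: pH = 4.187 + (+0.574)

pH = 4.76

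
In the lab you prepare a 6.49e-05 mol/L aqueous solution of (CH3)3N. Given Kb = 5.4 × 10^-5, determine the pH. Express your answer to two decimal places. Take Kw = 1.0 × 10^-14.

(CH3)3N + H2O ⇌ (CH3)3NH+ + OH-
Let x = [OH-] at equilibrium. Kb = x²/(6.49e-05 − x).
Here C₀/Kb ≈ 1.2, so the small-x approximation fails. Use the quadratic:
x = [−5.4e-05 + √(5.4e-05² + 1.4e-08)]/2 = 3.81 × 10^-5 M
pOH = 4.42, so pH = 14.00 − pOH = 9.58

pH = 9.58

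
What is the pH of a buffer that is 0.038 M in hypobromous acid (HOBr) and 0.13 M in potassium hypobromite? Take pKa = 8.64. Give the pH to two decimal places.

pH = 9.17

Henderson–Hasselbalch: pH = pKa + log([OBr-]/[HOBr]) = 8.64 + log(0.13/0.038)
pH = 8.64 + (+0.534) = 9.17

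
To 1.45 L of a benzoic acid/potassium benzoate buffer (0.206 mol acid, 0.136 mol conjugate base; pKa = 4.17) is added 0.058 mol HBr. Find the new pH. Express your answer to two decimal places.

pH = 3.64

Added H+ converts C6H5COO- to C6H5COOH: C6H5COOH → 0.264 mol, C6H5COO- → 0.078 mol.
pH = pKa + log(n_C6H5COO-/n_C6H5COOH) = 4.17 + log(0.078/0.264) = 4.17 + (-0.530)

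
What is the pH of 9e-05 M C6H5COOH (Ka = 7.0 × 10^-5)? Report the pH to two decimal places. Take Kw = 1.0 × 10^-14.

C6H5COOH ⇌ C6H5COO- + H+
From the ICE table, Ka = x²/(9e-05 − x) = 7.0 × 10^-5.
The 5% rule fails; solving x² + Ka·x − Ka·C₀ = 0 exactly:
x = [−7e-05 + √(7e-05² + 2.52e-08)]/2 = 5.17 × 10^-5 M
pH = −log(5.17 × 10^-5) = 4.29

pH = 4.29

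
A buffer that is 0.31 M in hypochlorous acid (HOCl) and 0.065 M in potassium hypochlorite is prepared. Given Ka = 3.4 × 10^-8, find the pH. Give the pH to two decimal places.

pKa = −log(3.4 × 10^-8) = 7.469
pH = pKa + log([A⁻]/[HA]) = 7.469 + log(0.065/0.31)
pH = 7.469 + (-0.678) = 6.79

pH = 6.79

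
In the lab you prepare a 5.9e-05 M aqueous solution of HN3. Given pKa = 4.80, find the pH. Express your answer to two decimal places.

pH = 4.63

HN3 ⇌ N3- + H+
Ka = 10^(−4.80) = 1.58 × 10^-5
Ka = [H+]²/(5.9e-05 − [H+]) = 1.58 × 10^-5
Here C₀/Ka ≈ 3.73, so the small-[H+] approximation fails. Use the quadratic:
[H+] = [−1.58e-05 + √(1.58e-05² + 3.73e-09)]/2 = 2.36 × 10^-5 M
pH = −log(2.36 × 10^-5) = 4.63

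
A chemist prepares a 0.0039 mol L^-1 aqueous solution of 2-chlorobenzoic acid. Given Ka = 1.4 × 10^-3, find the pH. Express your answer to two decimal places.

ClC6H4COOH ⇌ ClC6H4COO- + H+
Ka = [H+]²/(0.0039 − [H+]) = 1.4 × 10^-3
[H+] is not negligible relative to C₀; solve [H+]² + 0.0014·[H+] − 5.46e-06 = 0.
[H+] = (−Ka + √(Ka² + 4·Ka·C₀))/2 = 1.74 × 10^-3 M
pH = −log[H+] = −log(1.74 × 10^-3) = 2.76

pH = 2.76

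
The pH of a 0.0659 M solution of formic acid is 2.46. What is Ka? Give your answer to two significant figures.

Ka = 1.9 × 10^-4

[H+] = 10^(-2.46) = 3.47 × 10^-3 M
At equilibrium [HA] = 0.0659 − 3.47 × 10^-3 = 6.24 × 10^-2 M
Ka = [H+][A-]/[HA] = (3.47 × 10^-3)² / 6.24 × 10^-2 = 1.9 × 10^-4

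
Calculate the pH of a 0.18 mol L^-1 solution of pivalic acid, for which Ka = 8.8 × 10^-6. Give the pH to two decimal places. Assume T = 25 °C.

pH = 2.90

(CH3)3CCOOH ⇌ (CH3)3CCOO- + H+
From the ICE table, Ka = [H+]²/(0.18 − [H+]) = 8.8 × 10^-6.
Neglecting [H+] in the denominator: [H+] = √(8.8 × 10^-6 × 0.18) = 1.26 × 10^-3 M
Check: 0.7% ionized — well under 5%, approximation valid.
pH = −log(1.26 × 10^-3) = 2.90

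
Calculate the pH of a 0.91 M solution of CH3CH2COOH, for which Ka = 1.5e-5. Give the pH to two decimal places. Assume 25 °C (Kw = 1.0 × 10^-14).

pH = 2.43

CH3CH2COOH ⇌ CH3CH2COO- + H+
Ka = [H+]²/(0.91 − [H+]) = 1.5 × 10^-5
Assume [H+] ≪ 0.91: [H+] ≈ √(1.5 × 10^-5 × 0.91) = 3.69 × 10^-3 M
Check: 0.41% ionized — well under 5%, approximation valid.
pH = −log[H+] = −log(3.69 × 10^-3) = 2.43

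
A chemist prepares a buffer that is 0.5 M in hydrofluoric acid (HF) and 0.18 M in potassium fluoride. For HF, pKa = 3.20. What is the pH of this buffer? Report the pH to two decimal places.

pH = 2.76

pH = pKa + log([A⁻]/[HA]) = 3.20 + log(0.18/0.5)
pH = 3.20 + (-0.444) = 2.76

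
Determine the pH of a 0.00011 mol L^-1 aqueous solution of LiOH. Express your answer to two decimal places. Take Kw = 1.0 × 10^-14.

pH = 10.04

LiOH is a strong base; [OH-] = 0.00011 M.
pOH = -log(0.00011) = 3.96
pH = 14.00 - 3.96 = 10.04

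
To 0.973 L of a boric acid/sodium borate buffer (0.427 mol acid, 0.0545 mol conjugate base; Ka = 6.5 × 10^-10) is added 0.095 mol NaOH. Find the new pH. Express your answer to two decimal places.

pH = 8.84

After neutralization: n(B(OH)3) = 0.332 mol, n(B(OH)4-) = 0.149 mol.
pKa = −log(6.5 × 10^-10) = 9.187
pH = pKa + log(n_B(OH)4-/n_B(OH)3) = 9.187 + log(0.149/0.332) = 9.187 + (-0.348)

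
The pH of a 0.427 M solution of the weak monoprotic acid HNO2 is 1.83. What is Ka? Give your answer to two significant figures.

[H+] = 10^(-1.83) = 1.48 × 10^-2 M
At equilibrium [HA] = 0.427 − 1.48 × 10^-2 = 4.12 × 10^-1 M
Ka = [H+][A-]/[HA] = (1.48 × 10^-2)² / 4.12 × 10^-1 = 5.3 × 10^-4

Ka = 5.3 × 10^-4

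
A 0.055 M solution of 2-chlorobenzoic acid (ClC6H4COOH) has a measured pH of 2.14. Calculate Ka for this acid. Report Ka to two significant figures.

[H+] = 10^(-2.14) = 7.24 × 10^-3 M
At equilibrium [HA] = 0.055 − 7.24 × 10^-3 = 4.78 × 10^-2 M
Ka = [H+][A-]/[HA] = (7.24 × 10^-3)² / 4.78 × 10^-2 = 1.1 × 10^-3

Ka = 1.1 × 10^-3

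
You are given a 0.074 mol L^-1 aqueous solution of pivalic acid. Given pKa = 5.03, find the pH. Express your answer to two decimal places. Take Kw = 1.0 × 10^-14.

(CH3)3CCOOH ⇌ (CH3)3CCOO- + H+
Ka = 10^(−5.03) = 9.33 × 10^-6
From the ICE table, Ka = x²/(0.074 − x) = 9.33 × 10^-6.
Assume x ≪ 0.074: x ≈ √(9.33 × 10^-6 × 0.074) = 8.31 × 10^-4 M
(x/C₀ = 1.1% < 5%, so the approximation holds.)
pH = −log[H+] = −log(8.31 × 10^-4) = 3.08

pH = 3.08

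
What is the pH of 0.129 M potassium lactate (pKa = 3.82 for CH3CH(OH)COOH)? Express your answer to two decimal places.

pH = 8.47

CH3CH(OH)COO- is the conjugate base of the weak acid CH3CH(OH)COOH.
Ka = 10^(−3.82) = 1.51 × 10^-4
Kb = Kw/Ka = 1.0×10^-14 / 1.51 × 10^-4 = 6.62 × 10^-11
From the ICE table, Kb = [OH-]²/(0.129 − [OH-]) = 6.62 × 10^-11.
Since Kb ≪ C₀, [OH-] ≈ √(Kb·C₀) = 2.92 × 10^-6 M.
Check: 0.0023% ionized — well under 5%, approximation valid.
pOH = −log(2.92 × 10^-6) = 5.53; pH = 14.00 − 5.53 = 8.47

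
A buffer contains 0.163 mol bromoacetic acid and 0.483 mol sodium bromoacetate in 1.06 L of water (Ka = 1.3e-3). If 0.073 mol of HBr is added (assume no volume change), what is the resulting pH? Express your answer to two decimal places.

pH = 3.13

After neutralization: n(BrCH2COOH) = 0.236 mol, n(BrCH2COO-) = 0.41 mol.
pKa = −log(1.3 × 10^-3) = 2.886
pH = pKa + log([A⁻]/[HA]) = 2.886 + log(0.41/0.236) = 2.886 +0.240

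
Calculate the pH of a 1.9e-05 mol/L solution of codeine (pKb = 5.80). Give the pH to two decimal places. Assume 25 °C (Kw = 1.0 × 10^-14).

C18H21NO3 + H2O ⇌ C18H22NO3+ + OH-
Kb = 10^(−5.80) = 1.58 × 10^-6
Kb = x²/(1.9e-05 − x) = 1.58 × 10^-6
The 5% rule fails; solving x² + Kb·x − Kb·C₀ = 0 exactly:
x = [−1.58e-06 + √(1.58e-06² + 1.2e-10)]/2 = 4.75 × 10^-6 M
pOH = −log(4.75 × 10^-6) = 5.32; pH = 14.00 − 5.32 = 8.68

pH = 8.68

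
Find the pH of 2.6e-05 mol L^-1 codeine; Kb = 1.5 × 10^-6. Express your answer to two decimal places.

C18H21NO3 + H2O ⇌ C18H22NO3+ + OH-
From the ICE table, Kb = x²/(2.6e-05 − x) = 1.5 × 10^-6.
The 5% rule fails; solving x² + Kb·x − Kb·C₀ = 0 exactly:
x = (−Kb + √(Kb² + 4·Kb·C₀))/2 = 5.54 × 10^-6 M
pOH = −log(5.54 × 10^-6) = 5.26; pH = 14.00 − 5.26 = 8.74

pH = 8.74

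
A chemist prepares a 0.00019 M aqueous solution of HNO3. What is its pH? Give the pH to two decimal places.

pH = 3.72

HNO3 is a strong acid and dissociates completely, so [H+] = 0.00019 M.
pH = -log(0.00019) = 3.72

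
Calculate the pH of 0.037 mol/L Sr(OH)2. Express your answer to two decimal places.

pH = 12.87

Sr(OH)2 is a strong base (each formula unit releases 2 OH-); [OH-] = 0.074 M.
pOH = -log(0.074) = 1.13
pH = 14.00 - 1.13 = 12.87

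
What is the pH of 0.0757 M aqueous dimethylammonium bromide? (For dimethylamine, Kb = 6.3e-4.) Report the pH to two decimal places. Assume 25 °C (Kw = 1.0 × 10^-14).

pH = 5.96

(CH3)2NH2+ is the conjugate acid of the weak base (CH3)2NH.
Ka = Kw/Kb = 1.0×10^-14 / 6.3 × 10^-4 = 1.59 × 10^-11
From the ICE table, Ka = [H+]²/(0.0757 − [H+]) = 1.59 × 10^-11.
Since Ka ≪ C₀, [H+] ≈ √(Ka·C₀) = 1.10 × 10^-6 M.
([H+]/C₀ = 0.0014% < 5%, so the approximation holds.)
pH = −log(1.10 × 10^-6) = 5.96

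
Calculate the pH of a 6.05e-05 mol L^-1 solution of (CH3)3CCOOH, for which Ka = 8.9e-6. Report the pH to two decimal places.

(CH3)3CCOOH ⇌ (CH3)3CCOO- + H+
From the ICE table, Ka = x²/(6.05e-05 − x) = 8.9 × 10^-6.
Here C₀/Ka ≈ 6.8, so the small-x approximation fails. Use the quadratic:
x = [−8.9e-06 + √(8.9e-06² + 2.15e-09)]/2 = 1.92 × 10^-5 M
pH = −log(1.92 × 10^-5) = 4.72

pH = 4.72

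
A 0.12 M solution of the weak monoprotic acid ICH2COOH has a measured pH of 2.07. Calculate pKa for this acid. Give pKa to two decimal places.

[H+] = 10^(-2.07) = 8.51 × 10^-3 M
At equilibrium [HA] = 0.12 − 8.51 × 10^-3 = 1.11 × 10^-1 M
Ka = [H+][A-]/[HA] = (8.51 × 10^-3)² / 1.11 × 10^-1 = 6.52 × 10^-4
pKa = -log(6.52 × 10^-4) = 3.19

pKa = 3.19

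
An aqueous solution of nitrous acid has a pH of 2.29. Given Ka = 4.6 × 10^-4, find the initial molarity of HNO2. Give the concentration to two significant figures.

[H+] = 10^(-2.29) = 5.13 × 10^-3 M = x
Ka = x²/(C₀ − x) ⇒ C₀ = x + x²/Ka
C₀ = 5.13 × 10^-3 + (5.13 × 10^-3)²/(4.6 × 10^-4) = 6.23 × 10^-2 M

C₀ = 6.2 × 10^-2 M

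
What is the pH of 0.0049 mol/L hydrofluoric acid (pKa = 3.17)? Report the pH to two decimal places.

HF ⇌ F- + H+
Ka = 10^(−3.17) = 6.76 × 10^-4
From the ICE table, Ka = [H+]²/(0.0049 − [H+]) = 6.76 × 10^-4.
[H+] is not negligible relative to C₀; solve [H+]² + 0.000676·[H+] − 3.31e-06 = 0.
[H+] = (−Ka + √(Ka² + 4·Ka·C₀))/2 = 1.51 × 10^-3 M
pH = −log[H+] = −log(1.51 × 10^-3) = 2.82

pH = 2.82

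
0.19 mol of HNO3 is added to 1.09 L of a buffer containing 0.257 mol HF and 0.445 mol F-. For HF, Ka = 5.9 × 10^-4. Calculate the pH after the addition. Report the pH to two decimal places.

pH = 2.99

Added H+ converts F- to HF: HF → 0.447 mol, F- → 0.255 mol.
pKa = −log(5.9 × 10^-4) = 3.229
pH = pKa + log(n_F-/n_HF) = 3.229 + log(0.255/0.447) = 3.229 + (-0.244)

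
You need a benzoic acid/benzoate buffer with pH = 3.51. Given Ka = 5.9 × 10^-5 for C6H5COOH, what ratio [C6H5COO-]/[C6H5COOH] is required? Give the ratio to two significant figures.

ratio = 0.19

pKa = -log(5.9 × 10^-5) = 4.229
pH = pKa + log(r) ⇒ log(r) = 3.51 − 4.229 = -0.719
r = [C6H5COO-]/[C6H5COOH] = 10^(-0.719) = 0.191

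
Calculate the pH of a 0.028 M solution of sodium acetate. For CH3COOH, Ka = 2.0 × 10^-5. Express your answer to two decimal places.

pH = 8.57

CH3COO- is the conjugate base of the weak acid CH3COOH.
Kb = Kw/Ka = 1.0×10^-14 / 2.0 × 10^-5 = 5.00 × 10^-10
From the ICE table, Kb = [OH-]²/(0.028 − [OH-]) = 5.00 × 10^-10.
Since Kb ≪ C₀, [OH-] ≈ √(Kb·C₀) = 3.74 × 10^-6 M.
pOH = −log(3.74 × 10^-6) = 5.43; pH = 14.00 − 5.43 = 8.57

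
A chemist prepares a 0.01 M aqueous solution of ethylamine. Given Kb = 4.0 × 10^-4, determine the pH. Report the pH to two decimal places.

pH = 11.26

C2H5NH2 + H2O ⇌ C2H5NH3+ + OH-
From the ICE table, Kb = [OH-]²/(0.01 − [OH-]) = 4.0 × 10^-4.
[OH-] is not negligible relative to C₀; solve [OH-]² + 0.0004·[OH-] − 4e-06 = 0.
[OH-] = [−0.0004 + √(0.0004² + 1.6e-05)]/2 = 1.81 × 10^-3 M
pOH = 2.74, so pH = 14.00 − pOH = 11.26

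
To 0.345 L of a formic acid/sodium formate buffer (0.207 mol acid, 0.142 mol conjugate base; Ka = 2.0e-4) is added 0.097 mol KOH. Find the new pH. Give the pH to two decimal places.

After neutralization: n(HCOOH) = 0.11 mol, n(HCOO-) = 0.239 mol.
pKa = −log(2.0 × 10^-4) = 3.699
pH = pKa + log([A⁻]/[HA]) = 3.699 + log(0.239/0.11) = 3.699 +0.337

pH = 4.04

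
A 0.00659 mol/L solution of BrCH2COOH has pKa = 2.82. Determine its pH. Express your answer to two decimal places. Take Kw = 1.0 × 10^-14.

BrCH2COOH ⇌ BrCH2COO- + H+
Ka = 10^(−2.82) = 1.51 × 10^-3
Let x = [H+] at equilibrium. Ka = x²/(0.00659 − x).
Here C₀/Ka ≈ 4.36, so the small-x approximation fails. Use the quadratic:
x = [−0.00151 + √(0.00151² + 3.98e-05)]/2 = 2.49 × 10^-3 M
pH = −log(2.49 × 10^-3) = 2.60

pH = 2.60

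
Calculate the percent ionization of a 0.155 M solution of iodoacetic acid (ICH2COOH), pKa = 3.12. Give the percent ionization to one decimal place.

6.8%

ICH2COOH ⇌ ICH2COO- + H+; let x = [H+] at equilibrium.
Ka = 10^(−3.12) = 7.59 × 10^-4
Ka = x²/(C₀ − x); solving the quadratic gives x = 1.05 × 10^-2 M.
% ionization = x/C₀ × 100% = 1.05 × 10^-2/0.155 × 100% = 6.8%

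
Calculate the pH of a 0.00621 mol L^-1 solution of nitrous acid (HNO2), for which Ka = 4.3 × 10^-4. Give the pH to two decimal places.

HNO2 ⇌ NO2- + H+
From the ICE table, Ka = [H+]²/(0.00621 − [H+]) = 4.3 × 10^-4.
[H+] is not negligible relative to C₀; solve [H+]² + 0.00043·[H+] − 2.67e-06 = 0.
[H+] = [−0.00043 + √(0.00043² + 1.07e-05)]/2 = 1.43 × 10^-3 M
pH = −log(1.43 × 10^-3) = 2.84

pH = 2.84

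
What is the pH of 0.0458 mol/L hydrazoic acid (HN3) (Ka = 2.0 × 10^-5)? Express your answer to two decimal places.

HN3 ⇌ N3- + H+
Ka = x²/(0.0458 − x) = 2.0 × 10^-5
Neglecting x in the denominator: x = √(2.0 × 10^-5 × 0.0458) = 9.57 × 10^-4 M
pH = −log(9.57 × 10^-4) = 3.02

pH = 3.02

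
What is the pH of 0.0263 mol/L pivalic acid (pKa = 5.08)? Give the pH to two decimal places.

(CH3)3CCOOH ⇌ (CH3)3CCOO- + H+
Ka = 10^(−5.08) = 8.32 × 10^-6
From the ICE table, Ka = [H+]²/(0.0263 − [H+]) = 8.32 × 10^-6.
Assume [H+] ≪ 0.0263: [H+] ≈ √(8.32 × 10^-6 × 0.0263) = 4.68 × 10^-4 M
pH = −log(4.68 × 10^-4) = 3.33

pH = 3.33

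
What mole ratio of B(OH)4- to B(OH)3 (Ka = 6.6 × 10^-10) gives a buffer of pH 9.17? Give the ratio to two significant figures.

pKa = -log(6.6 × 10^-10) = 9.180
pH = pKa + log(r) ⇒ log(r) = 9.17 − 9.180 = -0.010
r = [B(OH)4-]/[B(OH)3] = 10^(-0.010) = 0.977

ratio = 0.98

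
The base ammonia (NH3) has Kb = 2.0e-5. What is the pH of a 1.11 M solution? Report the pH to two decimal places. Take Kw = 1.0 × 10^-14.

NH3 + H2O ⇌ NH4+ + OH-
Kb = [OH-]²/(1.11 − [OH-]) = 2.0 × 10^-5
Neglecting [OH-] in the denominator: [OH-] = √(2.0 × 10^-5 × 1.11) = 4.71 × 10^-3 M
Check: 0.42% ionized — well under 5%, approximation valid.
pOH = 2.33, so pH = 14.00 − pOH = 11.67

pH = 11.67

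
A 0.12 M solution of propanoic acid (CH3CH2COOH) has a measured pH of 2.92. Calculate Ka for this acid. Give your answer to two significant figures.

Ka = 1.2 × 10^-5

[H+] = 10^(-2.92) = 1.20 × 10^-3 M
At equilibrium [HA] = 0.12 − 1.20 × 10^-3 = 1.19 × 10^-1 M
Ka = [H+][A-]/[HA] = (1.20 × 10^-3)² / 1.19 × 10^-1 = 1.2 × 10^-5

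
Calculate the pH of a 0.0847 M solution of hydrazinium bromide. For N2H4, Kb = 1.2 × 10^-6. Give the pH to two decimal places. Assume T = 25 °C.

pH = 4.58

N2H5+ is the conjugate acid of the weak base N2H4.
Ka = Kw/Kb = 1.0×10^-14 / 1.2 × 10^-6 = 8.33 × 10^-9
Ka = x²/(0.0847 − x) = 8.33 × 10^-9
Since Ka ≪ C₀, x ≈ √(Ka·C₀) = 2.66 × 10^-5 M.
(x/C₀ = 0.031% < 5%, so the approximation holds.)
pH = −log[H+] = −log(2.66 × 10^-5) = 4.58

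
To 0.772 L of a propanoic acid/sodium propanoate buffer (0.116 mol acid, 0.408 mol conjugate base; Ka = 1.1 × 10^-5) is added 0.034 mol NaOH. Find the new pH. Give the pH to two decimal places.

After neutralization: n(CH3CH2COOH) = 0.082 mol, n(CH3CH2COO-) = 0.442 mol.
pKa = −log(1.1 × 10^-5) = 4.959
Henderson–Hasselbalch with mole ratio 0.442/0.082: pH = 4.959 + (+0.732)

pH = 5.69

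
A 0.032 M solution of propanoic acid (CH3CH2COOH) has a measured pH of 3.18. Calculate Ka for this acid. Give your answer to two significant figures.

Ka = 1.4 × 10^-5

[H+] = 10^(-3.18) = 6.61 × 10^-4 M
At equilibrium [HA] = 0.032 − 6.61 × 10^-4 = 3.13 × 10^-2 M
Ka = [H+][A-]/[HA] = (6.61 × 10^-4)² / 3.13 × 10^-2 = 1.4 × 10^-5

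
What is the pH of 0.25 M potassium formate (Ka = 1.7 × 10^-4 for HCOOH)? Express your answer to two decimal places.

pH = 8.58

HCOO- is the conjugate base of the weak acid HCOOH.
Kb = Kw/Ka = 1.0×10^-14 / 1.7 × 10^-4 = 5.88 × 10^-11
Let x = [OH-] at equilibrium. Kb = x²/(0.25 − x).
Neglecting x in the denominator: x = √(5.88 × 10^-11 × 0.25) = 3.83 × 10^-6 M
pOH = 5.42, so pH = 14.00 − pOH = 8.58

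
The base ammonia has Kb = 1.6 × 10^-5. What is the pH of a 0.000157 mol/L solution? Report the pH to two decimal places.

NH3 + H2O ⇌ NH4+ + OH-
Kb = [OH-]²/(0.000157 − [OH-]) = 1.6 × 10^-5
The 5% rule fails; solving [OH-]² + Kb·[OH-] − Kb·C₀ = 0 exactly:
[OH-] = [−1.6e-05 + √(1.6e-05² + 1e-08)]/2 = 4.28 × 10^-5 M
pOH = −log(4.28 × 10^-5) = 4.37; pH = 14.00 − 4.37 = 9.63

pH = 9.63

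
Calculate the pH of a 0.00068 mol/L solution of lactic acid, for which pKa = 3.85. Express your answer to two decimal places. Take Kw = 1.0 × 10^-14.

CH3CH(OH)COOH ⇌ CH3CH(OH)COO- + H+
Ka = 10^(−3.85) = 1.41 × 10^-4
From the ICE table, Ka = [H+]²/(0.00068 − [H+]) = 1.41 × 10^-4.
Here C₀/Ka ≈ 4.82, so the small-[H+] approximation fails. Use the quadratic:
[H+] = (−Ka + √(Ka² + 4·Ka·C₀))/2 = 2.47 × 10^-4 M
pH = −log[H+] = −log(2.47 × 10^-4) = 3.61

pH = 3.61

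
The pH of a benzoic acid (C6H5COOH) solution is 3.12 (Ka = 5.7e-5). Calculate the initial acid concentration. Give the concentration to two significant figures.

C₀ = 1.1 × 10^-2 M

[H+] = 10^(-3.12) = 7.59 × 10^-4 M = x
Ka = x²/(C₀ − x) ⇒ C₀ = x + x²/Ka
C₀ = 7.59 × 10^-4 + (7.59 × 10^-4)²/(5.7 × 10^-5) = 1.09 × 10^-2 M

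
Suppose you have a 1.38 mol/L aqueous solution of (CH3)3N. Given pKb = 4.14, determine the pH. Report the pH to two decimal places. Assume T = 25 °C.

(CH3)3N + H2O ⇌ (CH3)3NH+ + OH-
Kb = 10^(−4.14) = 7.24 × 10^-5
Kb = x²/(1.38 − x) = 7.24 × 10^-5
Since Kb ≪ C₀, x ≈ √(Kb·C₀) = 1.00 × 10^-2 M.
Check: 0.72% ionized — well under 5%, approximation valid.
pOH = 2.00, so pH = 14.00 − pOH = 12.00

pH = 12.00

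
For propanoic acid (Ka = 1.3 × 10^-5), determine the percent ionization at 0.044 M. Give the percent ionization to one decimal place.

1.7%

CH3CH2COOH ⇌ CH3CH2COO- + H+; let x = [H+] at equilibrium.
x ≈ √(Ka·C₀) = √(1.3 × 10^-5 × 0.044) = 7.56 × 10^-4 M
Fraction ionized = 7.56 × 10^-4 / 0.044 = 0.0172 → 1.7%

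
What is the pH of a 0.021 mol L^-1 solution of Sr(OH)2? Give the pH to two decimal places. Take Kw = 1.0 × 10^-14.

Sr(OH)2 is a strong base (each formula unit releases 2 OH-); [OH-] = 0.042 M.
pOH = -log(0.042) = 1.38
pH = 14.00 - 1.38 = 12.62

pH = 12.62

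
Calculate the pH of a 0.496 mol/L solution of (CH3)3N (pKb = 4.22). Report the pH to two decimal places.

(CH3)3N + H2O ⇌ (CH3)3NH+ + OH-
Kb = 10^(−4.22) = 6.03 × 10^-5
Kb = [OH-]²/(0.496 − [OH-]) = 6.03 × 10^-5
Neglecting [OH-] in the denominator: [OH-] = √(6.03 × 10^-5 × 0.496) = 5.47 × 10^-3 M
Check: 1.1% ionized — well under 5%, approximation valid.
pOH = 2.26, so pH = 14.00 − pOH = 11.74

pH = 11.74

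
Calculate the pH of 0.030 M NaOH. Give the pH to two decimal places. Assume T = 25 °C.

pH = 12.48

NaOH is a strong base; [OH-] = 0.03 M.
pOH = -log(0.03) = 1.52
pH = 14.00 - 1.52 = 12.48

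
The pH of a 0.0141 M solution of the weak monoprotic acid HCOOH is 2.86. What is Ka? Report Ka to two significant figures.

Ka = 1.5 × 10^-4

[H+] = 10^(-2.86) = 1.38 × 10^-3 M
At equilibrium [HA] = 0.0141 − 1.38 × 10^-3 = 1.27 × 10^-2 M
Ka = [H+][A-]/[HA] = (1.38 × 10^-3)² / 1.27 × 10^-2 = 1.5 × 10^-4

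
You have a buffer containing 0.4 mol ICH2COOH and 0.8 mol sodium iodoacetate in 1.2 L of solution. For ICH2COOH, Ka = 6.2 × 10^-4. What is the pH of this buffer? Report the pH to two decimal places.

pKa = −log(6.2 × 10^-4) = 3.208
Henderson–Hasselbalch: pH = pKa + log([ICH2COO-]/[ICH2COOH]) = 3.208 + log(0.8/0.4)
pH = 3.208 + (+0.301) = 3.51

pH = 3.51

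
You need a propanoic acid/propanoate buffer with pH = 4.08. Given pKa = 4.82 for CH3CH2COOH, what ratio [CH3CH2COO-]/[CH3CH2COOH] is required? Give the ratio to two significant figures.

ratio = 0.18

pH = pKa + log(r) ⇒ log(r) = 4.08 − 4.82 = -0.74
r = [CH3CH2COO-]/[CH3CH2COOH] = 10^(-0.74) = 0.182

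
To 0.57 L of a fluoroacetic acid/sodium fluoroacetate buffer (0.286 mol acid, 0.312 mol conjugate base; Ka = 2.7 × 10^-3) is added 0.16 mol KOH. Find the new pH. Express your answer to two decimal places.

pH = 3.14

OH- converts FCH2COOH to FCH2COO-: FCH2COOH → 0.126 mol, FCH2COO- → 0.472 mol.
pKa = −log(2.7 × 10^-3) = 2.569
Henderson–Hasselbalch with mole ratio 0.472/0.126: pH = 2.569 + (+0.574)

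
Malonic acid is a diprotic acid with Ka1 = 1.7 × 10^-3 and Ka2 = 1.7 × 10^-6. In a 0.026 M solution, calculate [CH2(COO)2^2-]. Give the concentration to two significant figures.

First ionization gives [H+] ≈ [CH2(COOH)COO-] = 5.85 × 10^-3 M.
Second step: Ka2 = [H+][CH2(COO)2^2-]/[CH2(COOH)COO-] ≈ [CH2(COO)2^2-] (since [H+] ≈ [CH2(COOH)COO-]).
So [CH2(COO)2^2-] ≈ Ka2.

1.7 × 10^-6 M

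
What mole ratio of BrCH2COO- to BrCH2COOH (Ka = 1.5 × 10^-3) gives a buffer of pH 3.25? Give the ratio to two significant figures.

ratio = 2.7

pKa = -log(1.5 × 10^-3) = 2.824
pH = pKa + log(r) ⇒ log(r) = 3.25 − 2.824 = +0.426
r = [BrCH2COO-]/[BrCH2COOH] = 10^(+0.426) = 2.67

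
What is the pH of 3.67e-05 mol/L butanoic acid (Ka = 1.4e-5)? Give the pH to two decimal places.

pH = 4.78

CH3(CH2)2COOH ⇌ CH3(CH2)2COO- + H+
Let x = [H+] at equilibrium. Ka = x²/(3.67e-05 − x).
Here C₀/Ka ≈ 2.62, so the small-x approximation fails. Use the quadratic:
x = (−Ka + √(Ka² + 4·Ka·C₀))/2 = 1.67 × 10^-5 M
pH = −log(1.67 × 10^-5) = 4.78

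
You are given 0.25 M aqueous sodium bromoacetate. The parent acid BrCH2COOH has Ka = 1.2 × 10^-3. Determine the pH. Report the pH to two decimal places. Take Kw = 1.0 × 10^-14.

pH = 8.16

BrCH2COO- is the conjugate base of the weak acid BrCH2COOH.
Kb = Kw/Ka = 1.0×10^-14 / 1.2 × 10^-3 = 8.33 × 10^-12
Kb = x²/(0.25 − x) = 8.33 × 10^-12
Assume x ≪ 0.25: x ≈ √(8.33 × 10^-12 × 0.25) = 1.44 × 10^-6 M
Check: 0.00058% ionized — well under 5%, approximation valid.
pOH = 5.84, so pH = 14.00 − pOH = 8.16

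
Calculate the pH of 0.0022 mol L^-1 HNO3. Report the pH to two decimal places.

pH = 2.66

HNO3 is a strong acid and dissociates completely, so [H+] = 0.0022 M.
pH = -log(0.0022) = 2.66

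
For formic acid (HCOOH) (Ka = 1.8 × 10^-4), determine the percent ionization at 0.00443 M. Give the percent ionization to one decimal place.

18.2%

HCOOH ⇌ HCOO- + H+; let x = [H+] at equilibrium.
Ka = x²/(C₀ − x); solving the quadratic gives x = 8.07 × 10^-4 M.
Fraction ionized = 8.07 × 10^-4 / 0.00443 = 0.1822 → 18.2%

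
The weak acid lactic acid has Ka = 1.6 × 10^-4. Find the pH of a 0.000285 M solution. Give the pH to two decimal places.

CH3CH(OH)COOH ⇌ CH3CH(OH)COO- + H+
From the ICE table, Ka = x²/(0.000285 − x) = 1.6 × 10^-4.
x is not negligible relative to C₀; solve x² + 0.00016·x − 4.56e-08 = 0.
x = [−0.00016 + √(0.00016² + 1.82e-07)]/2 = 1.48 × 10^-4 M
pH = −log[H+] = −log(1.48 × 10^-4) = 3.83

pH = 3.83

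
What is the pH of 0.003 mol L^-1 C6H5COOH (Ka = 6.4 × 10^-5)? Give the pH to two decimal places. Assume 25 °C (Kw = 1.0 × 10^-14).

C6H5COOH ⇌ C6H5COO- + H+
From the ICE table, Ka = x²/(0.003 − x) = 6.4 × 10^-5.
Here C₀/Ka ≈ 46.9, so the small-x approximation fails. Use the quadratic:
x = [−6.4e-05 + √(6.4e-05² + 7.68e-07)]/2 = 4.07 × 10^-4 M
pH = −log[H+] = −log(4.07 × 10^-4) = 3.39

pH = 3.39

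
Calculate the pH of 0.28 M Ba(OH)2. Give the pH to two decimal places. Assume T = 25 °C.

pH = 13.75

Ba(OH)2 is a strong base (each formula unit releases 2 OH-); [OH-] = 0.56 M.
pOH = -log(0.56) = 0.25
pH = 14.00 - 0.25 = 13.75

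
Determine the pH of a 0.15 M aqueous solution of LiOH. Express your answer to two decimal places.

pH = 13.18

LiOH is a strong base; [OH-] = 0.15 M.
pOH = -log(0.15) = 0.82
pH = 14.00 - 0.82 = 13.18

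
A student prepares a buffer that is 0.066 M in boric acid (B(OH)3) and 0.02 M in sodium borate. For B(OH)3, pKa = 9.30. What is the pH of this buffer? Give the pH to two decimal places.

Using pH = pKa + log([base]/[acid]) with [base]/[acid] = 0.02/0.066:
pH = 9.30 + (-0.519) = 8.78

pH = 8.78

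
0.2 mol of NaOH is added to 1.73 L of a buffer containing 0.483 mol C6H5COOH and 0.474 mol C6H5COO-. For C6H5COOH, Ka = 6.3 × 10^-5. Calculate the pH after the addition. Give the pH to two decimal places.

After neutralization: n(C6H5COOH) = 0.283 mol, n(C6H5COO-) = 0.674 mol.
pKa = −log(6.3 × 10^-5) = 4.201
pH = pKa + log(n_C6H5COO-/n_C6H5COOH) = 4.201 + log(0.674/0.283) = 4.201 + (+0.377)

pH = 4.58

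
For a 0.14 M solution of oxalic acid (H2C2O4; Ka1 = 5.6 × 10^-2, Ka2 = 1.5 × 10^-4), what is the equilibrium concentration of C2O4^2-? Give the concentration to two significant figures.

First ionization gives [H+] ≈ [HC2O4-] = 6.49 × 10^-2 M.
Second step: Ka2 = [H+][C2O4^2-]/[HC2O4-] ≈ [C2O4^2-] (since [H+] ≈ [HC2O4-]).
So [C2O4^2-] ≈ Ka2.

1.5 × 10^-4 M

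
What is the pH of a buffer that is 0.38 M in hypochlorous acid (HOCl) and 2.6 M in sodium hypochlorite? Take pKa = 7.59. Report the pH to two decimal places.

pH = 8.43

pH = pKa + log([A⁻]/[HA]) = 7.59 + log(2.6/0.38)
pH = 7.59 + (+0.835) = 8.43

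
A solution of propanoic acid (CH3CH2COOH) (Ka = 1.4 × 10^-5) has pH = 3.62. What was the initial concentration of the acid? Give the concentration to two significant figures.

C₀ = 4.4 × 10^-3 M

[H+] = 10^(-3.62) = 2.40 × 10^-4 M = x
Ka = x²/(C₀ − x) ⇒ C₀ = x + x²/Ka
C₀ = 2.40 × 10^-4 + (2.40 × 10^-4)²/(1.4 × 10^-5) = 4.35 × 10^-3 M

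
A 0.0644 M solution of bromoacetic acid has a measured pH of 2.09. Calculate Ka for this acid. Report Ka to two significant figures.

Ka = 1.2 × 10^-3

[H+] = 10^(-2.09) = 8.13 × 10^-3 M
At equilibrium [HA] = 0.0644 − 8.13 × 10^-3 = 5.63 × 10^-2 M
Ka = [H+][A-]/[HA] = (8.13 × 10^-3)² / 5.63 × 10^-2 = 1.2 × 10^-3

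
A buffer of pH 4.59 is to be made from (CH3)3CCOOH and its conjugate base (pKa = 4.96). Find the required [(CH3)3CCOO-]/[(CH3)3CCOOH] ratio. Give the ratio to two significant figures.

ratio = 0.43

pH = pKa + log(r) ⇒ log(r) = 4.59 − 4.96 = -0.37
r = [(CH3)3CCOO-]/[(CH3)3CCOOH] = 10^(-0.37) = 0.427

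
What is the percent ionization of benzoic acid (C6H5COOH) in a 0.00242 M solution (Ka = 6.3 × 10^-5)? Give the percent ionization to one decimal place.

C6H5COOH ⇌ C6H5COO- + H+; let x = [H+] at equilibrium.
Ka = x²/(C₀ − x); solving the quadratic gives x = 3.60 × 10^-4 M.
Fraction ionized = 3.60 × 10^-4 / 0.00242 = 0.1488 → 14.9%

14.9%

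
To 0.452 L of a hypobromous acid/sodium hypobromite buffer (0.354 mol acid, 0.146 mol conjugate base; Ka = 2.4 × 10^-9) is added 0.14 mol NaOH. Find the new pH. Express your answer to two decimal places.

pH = 8.75

OH- converts HOBr to OBr-: HOBr → 0.214 mol, OBr- → 0.286 mol.
pKa = −log(2.4 × 10^-9) = 8.620
Henderson–Hasselbalch with mole ratio 0.286/0.214: pH = 8.620 + (+0.126)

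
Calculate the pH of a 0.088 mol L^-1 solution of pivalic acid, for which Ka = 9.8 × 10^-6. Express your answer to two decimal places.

pH = 3.03

(CH3)3CCOOH ⇌ (CH3)3CCOO- + H+
Ka = [H+]²/(0.088 − [H+]) = 9.8 × 10^-6
Neglecting [H+] in the denominator: [H+] = √(9.8 × 10^-6 × 0.088) = 9.29 × 10^-4 M
Check: 1.1% ionized — well under 5%, approximation valid.
pH = −log(9.29 × 10^-4) = 3.03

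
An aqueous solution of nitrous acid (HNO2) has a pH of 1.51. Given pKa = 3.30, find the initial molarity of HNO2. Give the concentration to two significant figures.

[H+] = 10^(-1.51) = 3.09 × 10^-2 M = x
Ka = 10^(−3.30) = 5.01 × 10^-4
Ka = x²/(C₀ − x) ⇒ C₀ = x + x²/Ka
C₀ = 3.09 × 10^-2 + (3.09 × 10^-2)²/(5.01 × 10^-4) = 1.94 M

C₀ = 1.9 M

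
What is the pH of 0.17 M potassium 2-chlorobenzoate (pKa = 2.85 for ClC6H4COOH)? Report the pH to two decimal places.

pH = 8.04

ClC6H4COO- is the conjugate base of the weak acid ClC6H4COOH.
Ka = 10^(−2.85) = 1.41 × 10^-3
Kb = Kw/Ka = 1.0×10^-14 / 1.41 × 10^-3 = 7.09 × 10^-12
Kb = [OH-]²/(0.17 − [OH-]) = 7.09 × 10^-12
Neglecting [OH-] in the denominator: [OH-] = √(7.09 × 10^-12 × 0.17) = 1.10 × 10^-6 M
pOH = 5.96, so pH = 14.00 − pOH = 8.04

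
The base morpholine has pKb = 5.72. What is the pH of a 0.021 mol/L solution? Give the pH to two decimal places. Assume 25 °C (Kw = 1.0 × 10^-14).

pH = 10.30

C4H8ONH + H2O ⇌ C4H8ONH2+ + OH-
Kb = 10^(−5.72) = 1.91 × 10^-6
From the ICE table, Kb = x²/(0.021 − x) = 1.91 × 10^-6.
Assume x ≪ 0.021: x ≈ √(1.91 × 10^-6 × 0.021) = 2.00 × 10^-4 M
pOH = 3.70, so pH = 14.00 − pOH = 10.30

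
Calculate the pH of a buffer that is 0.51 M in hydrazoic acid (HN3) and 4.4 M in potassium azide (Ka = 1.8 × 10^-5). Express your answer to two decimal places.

pKa = −log(1.8 × 10^-5) = 4.745
Henderson–Hasselbalch: pH = pKa + log([N3-]/[HN3]) = 4.745 + log(4.4/0.51)
pH = 4.745 + (+0.936) = 5.68

pH = 5.68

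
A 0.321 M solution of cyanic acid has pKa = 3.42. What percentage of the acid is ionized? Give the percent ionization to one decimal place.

3.4%

HOCN ⇌ OCN- + H+; let x = [H+] at equilibrium.
Ka = 10^(−3.42) = 3.80 × 10^-4
x ≈ √(Ka·C₀) = √(3.80 × 10^-4 × 0.321) = 1.10 × 10^-2 M
Fraction ionized = 1.10 × 10^-2 / 0.321 = 0.0343 → 3.4%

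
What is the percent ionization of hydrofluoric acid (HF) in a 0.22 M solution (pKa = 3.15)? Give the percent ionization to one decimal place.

HF ⇌ F- + H+; let x = [H+] at equilibrium.
Ka = 10^(−3.15) = 7.08 × 10^-4
Solve x² + 0.000708x − 0.000156 = 0 → x = 1.21 × 10^-2 M
% ionization = x/C₀ × 100% = 1.21 × 10^-2/0.22 × 100% = 5.5%

5.5%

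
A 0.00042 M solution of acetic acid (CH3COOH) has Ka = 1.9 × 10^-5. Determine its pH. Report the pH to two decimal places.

pH = 4.10

CH3COOH ⇌ CH3COO- + H+
Let x = [H+] at equilibrium. Ka = x²/(0.00042 − x).
x is not negligible relative to C₀; solve x² + 1.9e-05·x − 7.98e-09 = 0.
x = (−Ka + √(Ka² + 4·Ka·C₀))/2 = 8.03 × 10^-5 M
pH = −log(8.03 × 10^-5) = 4.10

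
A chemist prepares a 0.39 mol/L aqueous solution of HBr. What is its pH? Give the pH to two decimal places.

HBr is a strong acid and dissociates completely, so [H+] = 0.39 M.
pH = -log(0.39) = 0.41

pH = 0.41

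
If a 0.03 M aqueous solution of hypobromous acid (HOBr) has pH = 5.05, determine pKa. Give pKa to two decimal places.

pKa = 8.58

[H+] = 10^(-5.05) = 8.91 × 10^-6 M
At equilibrium [HA] = 0.03 − 8.91 × 10^-6 = 3.00 × 10^-2 M
Ka = [H+][A-]/[HA] = (8.91 × 10^-6)² / 3.00 × 10^-2 = 2.65 × 10^-9
pKa = -log(2.65 × 10^-9) = 8.58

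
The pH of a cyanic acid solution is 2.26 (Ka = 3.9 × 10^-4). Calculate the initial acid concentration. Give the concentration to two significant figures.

[H+] = 10^(-2.26) = 5.50 × 10^-3 M = x
Ka = x²/(C₀ − x) ⇒ C₀ = x + x²/Ka
C₀ = 5.50 × 10^-3 + (5.50 × 10^-3)²/(3.9 × 10^-4) = 8.31 × 10^-2 M

C₀ = 8.3 × 10^-2 M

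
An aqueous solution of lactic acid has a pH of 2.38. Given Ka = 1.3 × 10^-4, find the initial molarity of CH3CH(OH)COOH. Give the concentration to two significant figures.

C₀ = 1.4 × 10^-1 M

[H+] = 10^(-2.38) = 4.17 × 10^-3 M = x
Ka = x²/(C₀ − x) ⇒ C₀ = x + x²/Ka
C₀ = 4.17 × 10^-3 + (4.17 × 10^-3)²/(1.3 × 10^-4) = 1.38 × 10^-1 M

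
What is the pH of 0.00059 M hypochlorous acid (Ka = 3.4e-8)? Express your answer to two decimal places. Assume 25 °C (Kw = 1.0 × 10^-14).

pH = 5.35

HOCl ⇌ OCl- + H+
From the ICE table, Ka = [H+]²/(0.00059 − [H+]) = 3.4 × 10^-8.
Assume [H+] ≪ 0.00059: [H+] ≈ √(3.4 × 10^-8 × 0.00059) = 4.48 × 10^-6 M
([H+]/C₀ = 0.76% < 5%, so the approximation holds.)
pH = −log(4.48 × 10^-6) = 5.35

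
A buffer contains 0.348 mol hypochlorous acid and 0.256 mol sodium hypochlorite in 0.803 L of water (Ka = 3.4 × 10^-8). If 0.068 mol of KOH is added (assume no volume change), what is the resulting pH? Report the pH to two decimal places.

After neutralization: n(HOCl) = 0.28 mol, n(OCl-) = 0.324 mol.
pKa = −log(3.4 × 10^-8) = 7.469
pH = pKa + log(n_OCl-/n_HOCl) = 7.469 + log(0.324/0.28) = 7.469 + (+0.063)

pH = 7.53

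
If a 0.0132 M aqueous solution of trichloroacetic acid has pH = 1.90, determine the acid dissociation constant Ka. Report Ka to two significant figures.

Ka = 2.6 × 10^-1

[H+] = 10^(-1.90) = 1.26 × 10^-2 M
At equilibrium [HA] = 0.0132 − 1.26 × 10^-2 = 6.00 × 10^-4 M
Ka = [H+][A-]/[HA] = (1.26 × 10^-2)² / 6.00 × 10^-4 = 2.6 × 10^-1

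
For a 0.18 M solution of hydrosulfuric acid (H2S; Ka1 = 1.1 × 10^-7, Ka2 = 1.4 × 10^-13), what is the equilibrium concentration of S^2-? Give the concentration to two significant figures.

1.4 × 10^-13 M

First ionization gives [H+] ≈ [HS-] = 1.41 × 10^-4 M.
Second step: Ka2 = [H+][S^2-]/[HS-] ≈ [S^2-] (since [H+] ≈ [HS-]).
So [S^2-] ≈ Ka2.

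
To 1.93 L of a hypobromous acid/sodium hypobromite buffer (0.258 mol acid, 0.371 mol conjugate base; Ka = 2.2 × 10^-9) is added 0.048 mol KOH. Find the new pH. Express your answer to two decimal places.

pH = 8.96

After neutralization: n(HOBr) = 0.21 mol, n(OBr-) = 0.419 mol.
pKa = −log(2.2 × 10^-9) = 8.658
pH = pKa + log(n_OBr-/n_HOBr) = 8.658 + log(0.419/0.21) = 8.658 + (+0.300)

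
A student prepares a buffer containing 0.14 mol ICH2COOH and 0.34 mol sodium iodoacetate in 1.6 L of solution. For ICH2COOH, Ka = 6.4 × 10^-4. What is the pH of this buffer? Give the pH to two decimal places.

pH = 3.58

pKa = −log(6.4 × 10^-4) = 3.194
pH = pKa + log([A⁻]/[HA]) = 3.194 + log(0.34/0.14)
pH = 3.194 + (+0.385) = 3.58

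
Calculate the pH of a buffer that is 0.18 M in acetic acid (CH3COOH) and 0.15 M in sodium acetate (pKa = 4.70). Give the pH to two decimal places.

Henderson–Hasselbalch: pH = pKa + log([CH3COO-]/[CH3COOH]) = 4.70 + log(0.15/0.18)
pH = 4.70 + (-0.079) = 4.62

pH = 4.62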